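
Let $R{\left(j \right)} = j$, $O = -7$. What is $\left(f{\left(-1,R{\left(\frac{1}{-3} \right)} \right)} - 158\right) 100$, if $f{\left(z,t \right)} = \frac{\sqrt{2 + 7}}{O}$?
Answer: $- \frac{110900}{7} \approx -15843.0$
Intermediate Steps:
$f{\left(z,t \right)} = - \frac{3}{7}$ ($f{\left(z,t \right)} = \frac{\sqrt{2 + 7}}{-7} = \sqrt{9} \left(- \frac{1}{7}\right) = 3 \left(- \frac{1}{7}\right) = - \frac{3}{7}$)
$\left(f{\left(-1,R{\left(\frac{1}{-3} \right)} \right)} - 158\right) 100 = \left(- \frac{3}{7} - 158\right) 100 = \left(- \frac{1109}{7}\right) 100 = - \frac{110900}{7}$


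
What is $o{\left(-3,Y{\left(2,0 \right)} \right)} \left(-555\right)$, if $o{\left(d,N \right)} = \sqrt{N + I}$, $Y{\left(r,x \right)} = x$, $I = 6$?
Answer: $- 555 \sqrt{6} \approx -1359.5$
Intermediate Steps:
$o{\left(d,N \right)} = \sqrt{6 + N}$ ($o{\left(d,N \right)} = \sqrt{N + 6} = \sqrt{6 + N}$)
$o{\left(-3,Y{\left(2,0 \right)} \right)} \left(-555\right) = \sqrt{6 + 0} \left(-555\right) = \sqrt{6} \left(-555\right) = - 555 \sqrt{6}$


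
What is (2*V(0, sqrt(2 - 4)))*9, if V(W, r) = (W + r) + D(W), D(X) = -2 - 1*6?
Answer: -144 + 18*I*sqrt(2) ≈ -144.0 + 25.456*I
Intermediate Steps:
D(X) = -8 (D(X) = -2 - 6 = -8)
V(W, r) = -8 + W + r (V(W, r) = (W + r) - 8 = -8 + W + r)
(2*V(0, sqrt(2 - 4)))*9 = (2*(-8 + 0 + sqrt(2 - 4)))*9 = (2*(-8 + 0 + sqrt(-2)))*9 = (2*(-8 + 0 + I*sqrt(2)))*9 = (2*(-8 + I*sqrt(2)))*9 = (-16 + 2*I*sqrt(2))*9 = -144 + 18*I*sqrt(2)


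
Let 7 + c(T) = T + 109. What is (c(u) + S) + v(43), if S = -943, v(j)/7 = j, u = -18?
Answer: -558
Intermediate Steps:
v(j) = 7*j
c(T) = 102 + T (c(T) = -7 + (T + 109) = -7 + (109 + T) = 102 + T)
(c(u) + S) + v(43) = ((102 - 18) - 943) + 7*43 = (84 - 943) + 301 = -859 + 301 = -558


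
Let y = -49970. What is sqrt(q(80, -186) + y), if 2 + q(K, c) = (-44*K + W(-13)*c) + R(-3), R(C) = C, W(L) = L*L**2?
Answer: sqrt(355147) ≈ 595.94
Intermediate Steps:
W(L) = L**3
q(K, c) = -5 - 2197*c - 44*K (q(K, c) = -2 + ((-44*K + (-13)**3*c) - 3) = -2 + ((-44*K - 2197*c) - 3) = -2 + ((-2197*c - 44*K) - 3) = -2 + (-3 - 2197*c - 44*K) = -5 - 2197*c - 44*K)
sqrt(q(80, -186) + y) = sqrt((-5 - 2197*(-186) - 44*80) - 49970) = sqrt((-5 + 408642 - 3520) - 49970) = sqrt(405117 - 49970) = sqrt(355147)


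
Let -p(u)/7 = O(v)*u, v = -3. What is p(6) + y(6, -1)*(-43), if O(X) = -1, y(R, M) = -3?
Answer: 171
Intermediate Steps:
p(u) = 7*u (p(u) = -(-7)*u = 7*u)
p(6) + y(6, -1)*(-43) = 7*6 - 3*(-43) = 42 + 129 = 171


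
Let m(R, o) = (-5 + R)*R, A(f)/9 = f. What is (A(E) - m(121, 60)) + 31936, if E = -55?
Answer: 17405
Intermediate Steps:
A(f) = 9*f
m(R, o) = R*(-5 + R)
(A(E) - m(121, 60)) + 31936 = (9*(-55) - 121*(-5 + 121)) + 31936 = (-495 - 121*116) + 31936 = (-495 - 1*14036) + 31936 = (-495 - 14036) + 31936 = -14531 + 31936 = 17405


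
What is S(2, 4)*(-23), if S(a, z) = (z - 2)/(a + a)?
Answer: -23/2 ≈ -11.500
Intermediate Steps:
S(a, z) = (-2 + z)/(2*a) (S(a, z) = (-2 + z)/((2*a)) = (-2 + z)*(1/(2*a)) = (-2 + z)/(2*a))
S(2, 4)*(-23) = ((½)*(-2 + 4)/2)*(-23) = ((½)*(½)*2)*(-23) = (½)*(-23) = -23/2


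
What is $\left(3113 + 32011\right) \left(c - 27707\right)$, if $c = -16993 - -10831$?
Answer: $-1189614756$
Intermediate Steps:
$c = -6162$ ($c = -16993 + 10831 = -6162$)
$\left(3113 + 32011\right) \left(c - 27707\right) = \left(3113 + 32011\right) \left(-6162 - 27707\right) = 35124 \left(-33869\right) = -1189614756$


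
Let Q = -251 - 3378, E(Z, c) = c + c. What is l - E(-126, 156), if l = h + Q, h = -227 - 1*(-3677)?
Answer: -491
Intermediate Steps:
E(Z, c) = 2*c
Q = -3629
h = 3450 (h = -227 + 3677 = 3450)
l = -179 (l = 3450 - 3629 = -179)
l - E(-126, 156) = -179 - 2*156 = -179 - 1*312 = -179 - 312 = -491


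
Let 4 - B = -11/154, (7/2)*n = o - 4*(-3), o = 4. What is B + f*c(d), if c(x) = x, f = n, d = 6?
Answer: 63/2 ≈ 31.500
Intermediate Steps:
n = 32/7 (n = 2*(4 - 4*(-3))/7 = 2*(4 + 12)/7 = (2/7)*16 = 32/7 ≈ 4.5714)
B = 57/14 (B = 4 - (-11)/154 = 4 - 1*(-1/14) = 4 + 1/14 = 57/14 ≈ 4.0714)
f = 32/7 ≈ 4.5714
B + f*c(d) = 57/14 + (32/7)*6 = 57/14 + 192/7 = 63/2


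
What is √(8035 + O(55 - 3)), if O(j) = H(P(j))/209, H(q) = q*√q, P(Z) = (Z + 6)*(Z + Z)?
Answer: √(350976835 + 5042752*√377)/209 ≈ 101.37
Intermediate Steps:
P(Z) = 2*Z*(6 + Z) (P(Z) = (6 + Z)*(2*Z) = 2*Z*(6 + Z))
H(q) = q^(3/2)
O(j) = 2*√2*(j*(6 + j))^(3/2)/209 (O(j) = (2*j*(6 + j))^(3/2)/209 = (2*√2*(j*(6 + j))^(3/2))*(1/209) = 2*√2*(j*(6 + j))^(3/2)/209)
√(8035 + O(55 - 3)) = √(8035 + 2*√2*((55 - 3)*(6 + (55 - 3)))^(3/2)/209) = √(8035 + 2*√2*(52*(6 + 52))^(3/2)/209) = √(8035 + 2*√2*(52*58)^(3/2)/209) = √(8035 + 2*√2*3016^(3/2)/209) = √(8035 + 2*√2*(6032*√754)/209) = √(8035 + 24128*√377/209)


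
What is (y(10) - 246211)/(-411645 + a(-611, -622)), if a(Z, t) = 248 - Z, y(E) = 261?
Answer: 122975/205393 ≈ 0.59873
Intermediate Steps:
(y(10) - 246211)/(-411645 + a(-611, -622)) = (261 - 246211)/(-411645 + (248 - 1*(-611))) = -245950/(-411645 + (248 + 611)) = -245950/(-411645 + 859) = -245950/(-410786) = -245950*(-1/410786) = 122975/205393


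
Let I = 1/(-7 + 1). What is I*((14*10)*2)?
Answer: -140/3 ≈ -46.667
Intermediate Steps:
I = -⅙ (I = 1/(-6) = -⅙ ≈ -0.16667)
I*((14*10)*2) = -14*10*2/6 = -70*2/3 = -⅙*280 = -140/3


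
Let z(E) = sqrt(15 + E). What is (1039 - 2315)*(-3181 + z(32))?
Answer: 4058956 - 1276*sqrt(47) ≈ 4.0502e+6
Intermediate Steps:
(1039 - 2315)*(-3181 + z(32)) = (1039 - 2315)*(-3181 + sqrt(15 + 32)) = -1276*(-3181 + sqrt(47)) = 4058956 - 1276*sqrt(47)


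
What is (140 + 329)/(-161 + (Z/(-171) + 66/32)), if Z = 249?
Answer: -61104/20897 ≈ -2.9241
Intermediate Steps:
(140 + 329)/(-161 + (Z/(-171) + 66/32)) = (140 + 329)/(-161 + (249/(-171) + 66/32)) = 469/(-161 + (249*(-1/171) + 66*(1/32))) = 469/(-161 + (-83/57 + 33/16)) = 469/(-161 + 553/912) = 469/(-146279/912) = 469*(-912/146279) = -61104/20897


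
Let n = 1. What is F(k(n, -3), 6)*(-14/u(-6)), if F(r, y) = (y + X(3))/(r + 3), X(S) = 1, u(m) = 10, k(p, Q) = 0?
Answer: -49/15 ≈ -3.2667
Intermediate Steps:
F(r, y) = (1 + y)/(3 + r) (F(r, y) = (y + 1)/(r + 3) = (1 + y)/(3 + r))
F(k(n, -3), 6)*(-14/u(-6)) = ((1 + 6)/(3 + 0))*(-14/10) = (7/3)*(-14*⅒) = ((⅓)*7)*(-7/5) = (7/3)*(-7/5) = -49/15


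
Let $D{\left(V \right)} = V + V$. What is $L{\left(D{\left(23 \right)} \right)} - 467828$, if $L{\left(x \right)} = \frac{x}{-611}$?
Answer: $- \frac{285842954}{611} \approx -4.6783 \cdot 10^{5}$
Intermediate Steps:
$D{\left(V \right)} = 2 V$
$L{\left(x \right)} = - \frac{x}{611}$ ($L{\left(x \right)} = x \left(- \frac{1}{611}\right) = - \frac{x}{611}$)
$L{\left(D{\left(23 \right)} \right)} - 467828 = - \frac{2 \cdot 23}{611} - 467828 = \left(- \frac{1}{611}\right) 46 - 467828 = - \frac{46}{611} - 467828 = - \frac{285842954}{611}$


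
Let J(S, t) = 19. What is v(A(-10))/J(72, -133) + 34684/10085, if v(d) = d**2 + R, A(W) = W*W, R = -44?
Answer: 5319224/10085 ≈ 527.44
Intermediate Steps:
A(W) = W**2
v(d) = -44 + d**2 (v(d) = d**2 - 44 = -44 + d**2)
v(A(-10))/J(72, -133) + 34684/10085 = (-44 + ((-10)**2)**2)/19 + 34684/10085 = (-44 + 100**2)*(1/19) + 34684*(1/10085) = (-44 + 10000)*(1/19) + 34684/10085 = 9956*(1/19) + 34684/10085 = 524 + 34684/10085 = 5319224/10085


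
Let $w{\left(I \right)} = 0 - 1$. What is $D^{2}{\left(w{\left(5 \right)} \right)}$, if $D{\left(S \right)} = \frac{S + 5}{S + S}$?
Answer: $4$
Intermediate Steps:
$w{\left(I \right)} = -1$
$D{\left(S \right)} = \frac{5 + S}{2 S}$
$D^{2}{\left(w{\left(5 \right)} \right)} = \left(\frac{5 - 1}{2 \left(-1\right)}\right)^{2} = \left(\frac{1}{2} \left(-1\right) 4\right)^{2} = \left(-2\right)^{2} = 4$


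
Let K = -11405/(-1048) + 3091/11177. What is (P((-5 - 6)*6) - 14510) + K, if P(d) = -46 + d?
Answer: -171144025459/11713496 ≈ -14611.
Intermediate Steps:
K = 130713053/11713496 (K = -11405*(-1/1048) + 3091*(1/11177) = 11405/1048 + 3091/11177 = 130713053/11713496 ≈ 11.159)
(P((-5 - 6)*6) - 14510) + K = ((-46 + (-5 - 6)*6) - 14510) + 130713053/11713496 = ((-46 - 11*6) - 14510) + 130713053/11713496 = ((-46 - 66) - 14510) + 130713053/11713496 = (-112 - 14510) + 130713053/11713496 = -14622 + 130713053/11713496 = -171144025459/11713496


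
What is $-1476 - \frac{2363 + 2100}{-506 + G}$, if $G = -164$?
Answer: $- \frac{984457}{670} \approx -1469.3$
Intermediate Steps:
$-1476 - \frac{2363 + 2100}{-506 + G} = -1476 - \frac{2363 + 2100}{-506 - 164} = -1476 - \frac{4463}{-670} = -1476 - 4463 \left(- \frac{1}{670}\right) = -1476 - - \frac{4463}{670} = -1476 + \frac{4463}{670} = - \frac{984457}{670}$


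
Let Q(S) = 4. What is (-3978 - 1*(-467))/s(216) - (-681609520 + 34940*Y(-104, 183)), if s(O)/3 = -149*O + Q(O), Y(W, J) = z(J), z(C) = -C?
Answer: 66419861755111/96540 ≈ 6.8800e+8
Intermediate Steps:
Y(W, J) = -J
s(O) = 12 - 447*O (s(O) = 3*(-149*O + 4) = 3*(4 - 149*O) = 12 - 447*O)
(-3978 - 1*(-467))/s(216) - (-681609520 + 34940*Y(-104, 183)) = (-3978 - 1*(-467))/(12 - 447*216) - 34940/(1/(-19508 - 1*183)) = (-3978 + 467)/(12 - 96552) - 34940/(1/(-19508 - 183)) = -3511/(-96540) - 34940/(1/(-19691)) = -3511*(-1/96540) - 34940/(-1/19691) = 3511/96540 - 34940*(-19691) = 3511/96540 + 688003540 = 66419861755111/96540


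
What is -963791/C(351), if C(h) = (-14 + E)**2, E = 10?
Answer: -963791/16 ≈ -60237.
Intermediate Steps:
C(h) = 16 (C(h) = (-14 + 10)**2 = (-4)**2 = 16)
-963791/C(351) = -963791/16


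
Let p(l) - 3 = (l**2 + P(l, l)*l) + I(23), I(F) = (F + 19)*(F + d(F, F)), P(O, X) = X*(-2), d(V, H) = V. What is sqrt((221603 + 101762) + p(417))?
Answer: sqrt(151411) ≈ 389.12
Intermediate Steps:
P(O, X) = -2*X
I(F) = 2*F*(19 + F) (I(F) = (F + 19)*(F + F) = (19 + F)*(2*F) = 2*F*(19 + F))
p(l) = 1935 - l**2 (p(l) = 3 + ((l**2 + (-2*l)*l) + 2*23*(19 + 23)) = 3 + ((l**2 - 2*l**2) + 2*23*42) = 3 + (-l**2 + 1932) = 3 + (1932 - l**2) = 1935 - l**2)
sqrt((221603 + 101762) + p(417)) = sqrt((221603 + 101762) + (1935 - 1*417**2)) = sqrt(323365 + (1935 - 1*173889)) = sqrt(323365 + (1935 - 173889)) = sqrt(323365 - 171954) = sqrt(151411)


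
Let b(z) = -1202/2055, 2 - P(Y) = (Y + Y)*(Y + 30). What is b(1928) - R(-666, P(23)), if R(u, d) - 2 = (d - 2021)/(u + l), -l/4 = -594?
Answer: 5041/234270 ≈ 0.021518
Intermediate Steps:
l = 2376 (l = -4*(-594) = 2376)
P(Y) = 2 - 2*Y*(30 + Y) (P(Y) = 2 - (Y + Y)*(Y + 30) = 2 - 2*Y*(30 + Y))
R(u, d) = 2 + (-2021 + d)/(2376 + u) (R(u, d) = 2 + (d - 2021)/(u + 2376) = 2 + (-2021 + d)/(2376 + u))
b(z) = -1202/2055 (b(z) = -1202*1/2055 = -1202/2055)
b(1928) - R(-666, P(23)) = -1202/2055 - (2731 + (2 - 60*23 - 2*23²) + 2*(-666))/(2376 - 666) = -1202/2055 - (2731 + (2 - 1380 - 2*529) - 1332)/1710 = -1202/2055 - (2731 + (2 - 1380 - 1058) - 1332)/1710 = -1202/2055 - (2731 - 2436 - 1332)/1710 = -1202/2055 - (-1037)/1710 = -1202/2055 - 1*(-1037/1710) = -1202/2055 + 1037/1710 = 5041/234270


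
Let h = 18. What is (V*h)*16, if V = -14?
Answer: -4032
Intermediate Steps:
(V*h)*16 = -14*18*16 = -252*16 = -4032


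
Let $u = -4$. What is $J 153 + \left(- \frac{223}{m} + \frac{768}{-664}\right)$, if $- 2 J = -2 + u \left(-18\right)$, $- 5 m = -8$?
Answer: $- \frac{3649033}{664} \approx -5495.5$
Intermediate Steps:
$m = \frac{8}{5}$ ($m = \left(- \frac{1}{5}\right) \left(-8\right) = \frac{8}{5} \approx 1.6$)
$J = -35$ ($J = - \frac{-2 - -72}{2} = - \frac{-2 + 72}{2} = \left(- \frac{1}{2}\right) 70 = -35$)
$J 153 + \left(- \frac{223}{m} + \frac{768}{-664}\right) = \left(-35\right) 153 + \left(- \frac{223}{\frac{8}{5}} + \frac{768}{-664}\right) = -5355 + \left(\left(-223\right) \frac{5}{8} + 768 \left(- \frac{1}{664}\right)\right) = -5355 - \frac{93313}{664} = - \frac{3649033}{664}$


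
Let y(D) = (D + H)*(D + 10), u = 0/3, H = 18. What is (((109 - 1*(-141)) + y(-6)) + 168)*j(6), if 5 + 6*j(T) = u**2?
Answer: -1165/3 ≈ -388.33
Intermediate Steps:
u = 0 (u = 0*(1/3) = 0)
y(D) = (10 + D)*(18 + D) (y(D) = (D + 18)*(D + 10) = (18 + D)*(10 + D) = (10 + D)*(18 + D))
j(T) = -5/6 (j(T) = -5/6 + (1/6)*0**2 = -5/6 + (1/6)*0 = -5/6 + 0 = -5/6)
(((109 - 1*(-141)) + y(-6)) + 168)*j(6) = (((109 - 1*(-141)) + (180 + (-6)**2 + 28*(-6))) + 168)*(-5/6) = (((109 + 141) + (180 + 36 - 168)) + 168)*(-5/6) = ((250 + 48) + 168)*(-5/6) = (298 + 168)*(-5/6) = 466*(-5/6) = -1165/3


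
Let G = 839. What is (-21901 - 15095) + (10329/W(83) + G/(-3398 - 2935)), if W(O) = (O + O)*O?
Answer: -3228071859889/87256074 ≈ -36995.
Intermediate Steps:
W(O) = 2*O² (W(O) = (2*O)*O = 2*O²)
(-21901 - 15095) + (10329/W(83) + G/(-3398 - 2935)) = (-21901 - 15095) + (10329/((2*83²)) + 839/(-3398 - 2935)) = -36996 + (10329/((2*6889)) + 839/(-6333)) = -36996 + (10329/13778 + 839*(-1/6333)) = -36996 + (10329*(1/13778) - 839/6333) = -36996 + (10329/13778 - 839/6333) = -36996 + 53853815/87256074 = -3228071859889/87256074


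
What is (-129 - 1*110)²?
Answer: 57121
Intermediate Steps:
(-129 - 1*110)² = (-129 - 110)² = (-239)² = 57121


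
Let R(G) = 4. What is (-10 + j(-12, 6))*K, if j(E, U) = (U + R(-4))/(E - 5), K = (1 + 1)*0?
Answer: 0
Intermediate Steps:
K = 0 (K = 2*0 = 0)
j(E, U) = (4 + U)/(-5 + E) (j(E, U) = (U + 4)/(E - 5) = (4 + U)/(-5 + E))
(-10 + j(-12, 6))*K = (-10 + (4 + 6)/(-5 - 12))*0 = (-10 + 10/(-17))*0 = (-10 - 1/17*10)*0 = (-10 - 10/17)*0 = -180/17*0 = 0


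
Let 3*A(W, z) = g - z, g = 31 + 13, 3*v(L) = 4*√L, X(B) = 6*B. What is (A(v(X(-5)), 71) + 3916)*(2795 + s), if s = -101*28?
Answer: -128931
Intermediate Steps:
s = -2828
v(L) = 4*√L/3 (v(L) = (4*√L)/3 = 4*√L/3)
g = 44
A(W, z) = 44/3 - z/3 (A(W, z) = (44 - z)/3 = 44/3 - z/3)
(A(v(X(-5)), 71) + 3916)*(2795 + s) = ((44/3 - ⅓*71) + 3916)*(2795 - 2828) = ((44/3 - 71/3) + 3916)*(-33) = (-9 + 3916)*(-33) = 3907*(-33) = -128931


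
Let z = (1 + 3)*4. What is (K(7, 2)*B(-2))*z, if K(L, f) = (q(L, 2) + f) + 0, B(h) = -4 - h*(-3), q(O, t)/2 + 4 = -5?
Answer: 2560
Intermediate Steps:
q(O, t) = -18 (q(O, t) = -8 + 2*(-5) = -8 - 10 = -18)
B(h) = -4 + 3*h (B(h) = -4 - (-3)*h = -4 + 3*h)
K(L, f) = -18 + f (K(L, f) = (-18 + f) + 0 = -18 + f)
z = 16 (z = 4*4 = 16)
(K(7, 2)*B(-2))*z = ((-18 + 2)*(-4 + 3*(-2)))*16 = -16*(-4 - 6)*16 = -16*(-10)*16 = 160*16 = 2560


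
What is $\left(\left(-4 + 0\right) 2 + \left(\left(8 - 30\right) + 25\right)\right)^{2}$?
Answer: $25$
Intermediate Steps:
$\left(\left(-4 + 0\right) 2 + \left(\left(8 - 30\right) + 25\right)\right)^{2} = \left(\left(-4\right) 2 + \left(-22 + 25\right)\right)^{2} = \left(-8 + 3\right)^{2} = \left(-5\right)^{2} = 25$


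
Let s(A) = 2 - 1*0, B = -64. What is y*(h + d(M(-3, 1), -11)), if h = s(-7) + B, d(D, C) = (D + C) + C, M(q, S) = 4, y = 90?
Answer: -7200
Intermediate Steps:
s(A) = 2 (s(A) = 2 + 0 = 2)
d(D, C) = D + 2*C (d(D, C) = (C + D) + C = D + 2*C)
h = -62 (h = 2 - 64 = -62)
y*(h + d(M(-3, 1), -11)) = 90*(-62 + (4 + 2*(-11))) = 90*(-62 + (4 - 22)) = 90*(-62 - 18) = 90*(-80) = -7200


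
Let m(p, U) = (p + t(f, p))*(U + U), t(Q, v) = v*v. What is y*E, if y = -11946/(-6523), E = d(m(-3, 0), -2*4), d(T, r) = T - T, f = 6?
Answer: 0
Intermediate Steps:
t(Q, v) = v²
m(p, U) = 2*U*(p + p²) (m(p, U) = (p + p²)*(U + U) = (p + p²)*(2*U) = 2*U*(p + p²))
d(T, r) = 0
E = 0
y = 1086/593 (y = -11946*(-1/6523) = 1086/593 ≈ 1.8314)
y*E = (1086/593)*0 = 0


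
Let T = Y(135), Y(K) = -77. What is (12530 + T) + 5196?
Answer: 17649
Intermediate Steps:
T = -77
(12530 + T) + 5196 = (12530 - 77) + 5196 = 12453 + 5196 = 17649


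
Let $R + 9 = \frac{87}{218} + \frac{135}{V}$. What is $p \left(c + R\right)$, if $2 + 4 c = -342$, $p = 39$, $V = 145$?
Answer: $- \frac{23095059}{6322} \approx -3653.1$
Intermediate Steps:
$c = -86$ ($c = - \frac{1}{2} + \frac{1}{4} \left(-342\right) = - \frac{1}{2} - \frac{171}{2} = -86$)
$R = - \frac{48489}{6322}$ ($R = -9 + \left(\frac{87}{218} + \frac{135}{145}\right) = -9 + \left(87 \cdot \frac{1}{218} + 135 \cdot \frac{1}{145}\right) = -9 + \left(\frac{87}{218} + \frac{27}{29}\right) = -9 + \frac{8409}{6322} = - \frac{48489}{6322} \approx -7.6699$)
$p \left(c + R\right) = 39 \left(-86 - \frac{48489}{6322}\right) = 39 \left(- \frac{592181}{6322}\right) = - \frac{23095059}{6322}$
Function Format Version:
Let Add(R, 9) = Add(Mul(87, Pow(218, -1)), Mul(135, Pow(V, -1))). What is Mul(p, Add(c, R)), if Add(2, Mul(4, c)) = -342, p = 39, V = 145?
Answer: Rational(-23095059, 6322) ≈ -3653.1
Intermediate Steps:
c = -86 (c = Add(Rational(-1, 2), Mul(Rational(1, 4), -342)) = Add(Rational(-1, 2), Rational(-171, 2)) = -86)
R = Rational(-48489, 6322) (R = Add(-9, Add(Mul(87, Pow(218, -1)), Mul(135, Pow(145, -1)))) = Add(-9, Add(Mul(87, Rational(1, 218)), Mul(135, Rational(1, 145)))) = Add(-9, Add(Rational(87, 218), Rational(27, 29))) = Add(-9, Rational(8409, 6322)) = Rational(-48489, 6322) ≈ -7.6699)
Mul(p, Add(c, R)) = Mul(39, Add(-86, Rational(-48489, 6322))) = Mul(39, Rational(-592181, 6322)) = Rational(-23095059, 6322)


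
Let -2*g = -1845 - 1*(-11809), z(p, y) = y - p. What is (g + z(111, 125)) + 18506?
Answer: 13538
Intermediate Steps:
g = -4982 (g = -(-1845 - 1*(-11809))/2 = -(-1845 + 11809)/2 = -½*9964 = -4982)
(g + z(111, 125)) + 18506 = (-4982 + (125 - 1*111)) + 18506 = (-4982 + (125 - 111)) + 18506 = (-4982 + 14) + 18506 = -4968 + 18506 = 13538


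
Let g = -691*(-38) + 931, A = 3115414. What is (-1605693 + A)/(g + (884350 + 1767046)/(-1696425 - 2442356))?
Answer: 6248404590101/112526665213 ≈ 55.528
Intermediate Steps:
g = 27189 (g = 26258 + 931 = 27189)
(-1605693 + A)/(g + (884350 + 1767046)/(-1696425 - 2442356)) = (-1605693 + 3115414)/(27189 + (884350 + 1767046)/(-1696425 - 2442356)) = 1509721/(27189 + 2651396/(-4138781)) = 1509721/(27189 + 2651396*(-1/4138781)) = 1509721/(27189 - 2651396/4138781) = 1509721/(112526665213/4138781) = 1509721*(4138781/112526665213) = 6248404590101/112526665213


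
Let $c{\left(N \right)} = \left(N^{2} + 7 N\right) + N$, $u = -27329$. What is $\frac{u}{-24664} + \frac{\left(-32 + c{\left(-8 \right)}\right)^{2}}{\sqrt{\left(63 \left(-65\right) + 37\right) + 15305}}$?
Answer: $\frac{27329}{24664} + \frac{1024 \sqrt{11247}}{11247} \approx 10.764$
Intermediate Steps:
$c{\left(N \right)} = N^{2} + 8 N$
$\frac{u}{-24664} + \frac{\left(-32 + c{\left(-8 \right)}\right)^{2}}{\sqrt{\left(63 \left(-65\right) + 37\right) + 15305}} = - \frac{27329}{-24664} + \frac{\left(-32 - 8 \left(8 - 8\right)\right)^{2}}{\sqrt{\left(63 \left(-65\right) + 37\right) + 15305}} = \left(-27329\right) \left(- \frac{1}{24664}\right) + \frac{\left(-32 - 0\right)^{2}}{\sqrt{\left(-4095 + 37\right) + 15305}} = \frac{27329}{24664} + \frac{\left(-32 + 0\right)^{2}}{\sqrt{-4058 + 15305}} = \frac{27329}{24664} + \frac{\left(-32\right)^{2}}{\sqrt{11247}} = \frac{27329}{24664} + 1024 \frac{\sqrt{11247}}{11247} = \frac{27329}{24664} + \frac{1024 \sqrt{11247}}{11247}$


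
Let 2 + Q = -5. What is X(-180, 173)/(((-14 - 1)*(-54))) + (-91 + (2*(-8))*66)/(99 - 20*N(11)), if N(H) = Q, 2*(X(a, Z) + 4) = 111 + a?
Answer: -1876543/387180 ≈ -4.8467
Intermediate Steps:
X(a, Z) = 103/2 + a/2 (X(a, Z) = -4 + (111 + a)/2 = -4 + (111/2 + a/2) = 103/2 + a/2)
Q = -7 (Q = -2 - 5 = -7)
N(H) = -7
X(-180, 173)/(((-14 - 1)*(-54))) + (-91 + (2*(-8))*66)/(99 - 20*N(11)) = (103/2 + (½)*(-180))/(((-14 - 1)*(-54))) + (-91 + (2*(-8))*66)/(99 - 20*(-7)) = (103/2 - 90)/((-15*(-54))) + (-91 - 16*66)/(99 + 140) = -77/2/810 + (-91 - 1056)/239 = -77/2*1/810 - 1147*1/239 = -77/1620 - 1147/239 = -1876543/387180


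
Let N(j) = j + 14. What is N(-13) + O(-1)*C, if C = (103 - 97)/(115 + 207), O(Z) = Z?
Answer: 158/161 ≈ 0.98137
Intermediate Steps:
N(j) = 14 + j
C = 3/161 (C = 6/322 = 6*(1/322) = 3/161 ≈ 0.018634)
N(-13) + O(-1)*C = (14 - 13) - 1*3/161 = 1 - 3/161 = 158/161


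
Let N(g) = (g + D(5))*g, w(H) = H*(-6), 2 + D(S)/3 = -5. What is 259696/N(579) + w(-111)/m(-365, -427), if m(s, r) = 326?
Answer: 74958377/26331183 ≈ 2.8468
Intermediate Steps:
D(S) = -21 (D(S) = -6 + 3*(-5) = -6 - 15 = -21)
w(H) = -6*H
N(g) = g*(-21 + g) (N(g) = (g - 21)*g = (-21 + g)*g = g*(-21 + g))
259696/N(579) + w(-111)/m(-365, -427) = 259696/((579*(-21 + 579))) - 6*(-111)/326 = 259696/((579*558)) + 666*(1/326) = 259696/323082 + 333/163 = 259696*(1/323082) + 333/163 = 129848/161541 + 333/163 = 74958377/26331183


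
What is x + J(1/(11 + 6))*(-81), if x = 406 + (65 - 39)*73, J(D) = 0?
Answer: 2304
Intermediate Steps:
x = 2304 (x = 406 + 26*73 = 406 + 1898 = 2304)
x + J(1/(11 + 6))*(-81) = 2304 + 0*(-81) = 2304 + 0 = 2304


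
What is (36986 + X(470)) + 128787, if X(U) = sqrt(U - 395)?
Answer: 165773 + 5*sqrt(3) ≈ 1.6578e+5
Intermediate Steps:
X(U) = sqrt(-395 + U)
(36986 + X(470)) + 128787 = (36986 + sqrt(-395 + 470)) + 128787 = (36986 + sqrt(75)) + 128787 = (36986 + 5*sqrt(3)) + 128787 = 165773 + 5*sqrt(3)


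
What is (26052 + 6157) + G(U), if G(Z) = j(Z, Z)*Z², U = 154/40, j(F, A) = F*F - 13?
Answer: 5157762241/160000 ≈ 32236.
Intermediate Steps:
j(F, A) = -13 + F² (j(F, A) = F² - 13 = -13 + F²)
U = 77/20 (U = 154*(1/40) = 77/20 ≈ 3.8500)
G(Z) = Z²*(-13 + Z²) (G(Z) = (-13 + Z²)*Z² = Z²*(-13 + Z²))
(26052 + 6157) + G(U) = (26052 + 6157) + (77/20)²*(-13 + (77/20)²) = 32209 + 5929*(-13 + 5929/400)/400 = 32209 + (5929/400)*(729/400) = 32209 + 4322241/160000 = 5157762241/160000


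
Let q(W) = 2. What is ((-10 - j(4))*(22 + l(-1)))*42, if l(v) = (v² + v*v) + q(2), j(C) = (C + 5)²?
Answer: -99372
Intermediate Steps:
j(C) = (5 + C)²
l(v) = 2 + 2*v² (l(v) = (v² + v*v) + 2 = (v² + v²) + 2 = 2*v² + 2 = 2 + 2*v²)
((-10 - j(4))*(22 + l(-1)))*42 = ((-10 - (5 + 4)²)*(22 + (2 + 2*(-1)²)))*42 = ((-10 - 1*9²)*(22 + (2 + 2*1)))*42 = ((-10 - 1*81)*(22 + (2 + 2)))*42 = ((-10 - 81)*(22 + 4))*42 = -91*26*42 = -2366*42 = -99372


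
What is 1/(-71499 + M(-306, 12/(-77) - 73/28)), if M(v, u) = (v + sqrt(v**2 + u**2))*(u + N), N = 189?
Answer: -1156282180749696/119338893062999225591 - 5441493904*sqrt(8883409705)/119338893062999225591 ≈ -1.3987e-5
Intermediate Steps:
M(v, u) = (189 + u)*(v + sqrt(u**2 + v**2)) (M(v, u) = (v + sqrt(v**2 + u**2))*(u + 189) = (v + sqrt(u**2 + v**2))*(189 + u) = (189 + u)*(v + sqrt(u**2 + v**2)))
1/(-71499 + M(-306, 12/(-77) - 73/28)) = 1/(-71499 + (189*(-306) + 189*sqrt((12/(-77) - 73/28)**2 + (-306)**2) + (12/(-77) - 73/28)*(-306) + (12/(-77) - 73/28)*sqrt((12/(-77) - 73/28)**2 + (-306)**2))) = 1/(-71499 + (-57834 + 189*sqrt((12*(-1/77) - 73*1/28)**2 + 93636) + (12*(-1/77) - 73*1/28)*(-306) + (12*(-1/77) - 73*1/28)*sqrt((12*(-1/77) - 73*1/28)**2 + 93636))) = 1/(-71499 + (-57834 + 189*sqrt((-12/77 - 73/28)**2 + 93636) + (-12/77 - 73/28)*(-306) + (-12/77 - 73/28)*sqrt((-12/77 - 73/28)**2 + 93636))) = 1/(-71499 + (-57834 + 189*sqrt((-851/308)**2 + 93636) - 851/308*(-306) - 851*sqrt((-851/308)**2 + 93636)/308)) = 1/(-71499 + (-57834 + 189*sqrt(724201/94864 + 93636) + 130203/154 - 851*sqrt(724201/94864 + 93636)/308)) = 1/(-71499 + (-57834 + 189*sqrt(8883409705/94864) + 130203/154 - 851*sqrt(8883409705)/94864)) = 1/(-71499 + (-57834 + 189*(sqrt(8883409705)/308) + 130203/154 - 851*sqrt(8883409705)/94864)) = 1/(-71499 + (-57834 + 27*sqrt(8883409705)/44 + 130203/154 - 851*sqrt(8883409705)/94864)) = 1/(-71499 + (-8776233/154 + 57361*sqrt(8883409705)/94864)) = 1/(-19787079/154 + 57361*sqrt(8883409705)/94864)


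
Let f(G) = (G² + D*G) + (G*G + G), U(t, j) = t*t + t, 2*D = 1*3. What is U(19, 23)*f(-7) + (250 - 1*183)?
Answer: 30657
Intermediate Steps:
D = 3/2 (D = (1*3)/2 = (½)*3 = 3/2 ≈ 1.5000)
U(t, j) = t + t² (U(t, j) = t² + t = t + t²)
f(G) = 2*G² + 5*G/2 (f(G) = (G² + 3*G/2) + (G*G + G) = (G² + 3*G/2) + (G² + G) = (G² + 3*G/2) + (G + G²) = 2*G² + 5*G/2)
U(19, 23)*f(-7) + (250 - 1*183) = (19*(1 + 19))*((½)*(-7)*(5 + 4*(-7))) + (250 - 1*183) = (19*20)*((½)*(-7)*(5 - 28)) + (250 - 183) = 380*((½)*(-7)*(-23)) + 67 = 380*(161/2) + 67 = 30590 + 67 = 30657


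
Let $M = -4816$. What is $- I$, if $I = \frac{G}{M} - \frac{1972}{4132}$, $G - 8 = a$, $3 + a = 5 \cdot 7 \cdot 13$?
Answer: $\frac{712367}{1243732} \approx 0.57277$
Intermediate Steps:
$a = 452$ ($a = -3 + 5 \cdot 7 \cdot 13 = -3 + 35 \cdot 13 = -3 + 455 = 452$)
$G = 460$ ($G = 8 + 452 = 460$)
$I = - \frac{712367}{1243732}$ ($I = \frac{460}{-4816} - \frac{1972}{4132} = 460 \left(- \frac{1}{4816}\right) - \frac{493}{1033} = - \frac{115}{1204} - \frac{493}{1033} = - \frac{712367}{1243732} \approx -0.57277$)
$- I = \left(-1\right) \left(- \frac{712367}{1243732}\right) = \frac{712367}{1243732}$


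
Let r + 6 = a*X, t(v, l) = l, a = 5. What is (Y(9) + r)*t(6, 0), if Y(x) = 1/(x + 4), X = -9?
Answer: 0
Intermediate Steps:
r = -51 (r = -6 + 5*(-9) = -6 - 45 = -51)
Y(x) = 1/(4 + x)
(Y(9) + r)*t(6, 0) = (1/(4 + 9) - 51)*0 = (1/13 - 51)*0 = -662/13*0 = 0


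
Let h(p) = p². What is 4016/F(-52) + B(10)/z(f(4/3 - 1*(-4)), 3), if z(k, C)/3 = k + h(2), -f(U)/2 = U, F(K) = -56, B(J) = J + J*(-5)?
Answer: -488/7 ≈ -69.714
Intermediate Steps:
B(J) = -4*J (B(J) = J - 5*J = -4*J)
f(U) = -2*U
z(k, C) = 12 + 3*k (z(k, C) = 3*(k + 2²) = 3*(k + 4) = 3*(4 + k) = 12 + 3*k)
4016/F(-52) + B(10)/z(f(4/3 - 1*(-4)), 3) = 4016/(-56) + (-4*10)/(12 + 3*(-2*(4/3 - 1*(-4)))) = 4016*(-1/56) - 40/(12 + 3*(-2*(4*(⅓) + 4))) = -502/7 - 40/(12 + 3*(-2*(4/3 + 4))) = -502/7 - 40/(12 + 3*(-2*16/3)) = -502/7 - 40/(12 + 3*(-32/3)) = -502/7 - 40/(12 - 32) = -502/7 - 40/(-20) = -502/7 - 40*(-1/20) = -502/7 + 2 = -488/7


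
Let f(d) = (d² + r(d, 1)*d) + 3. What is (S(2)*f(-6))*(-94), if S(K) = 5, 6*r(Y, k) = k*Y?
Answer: -21150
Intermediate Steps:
r(Y, k) = Y*k/6 (r(Y, k) = (k*Y)/6 = (Y*k)/6 = Y*k/6)
f(d) = 3 + 7*d²/6 (f(d) = (d² + ((⅙)*d*1)*d) + 3 = (d² + (d/6)*d) + 3 = (d² + d²/6) + 3 = 7*d²/6 + 3 = 3 + 7*d²/6)
(S(2)*f(-6))*(-94) = (5*(3 + (7/6)*(-6)²))*(-94) = (5*(3 + (7/6)*36))*(-94) = (5*(3 + 42))*(-94) = (5*45)*(-94) = 225*(-94) = -21150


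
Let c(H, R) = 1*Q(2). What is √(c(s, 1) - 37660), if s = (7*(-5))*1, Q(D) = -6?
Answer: I*√37666 ≈ 194.08*I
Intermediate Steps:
s = -35 (s = -35*1 = -35)
c(H, R) = -6 (c(H, R) = 1*(-6) = -6)
√(c(s, 1) - 37660) = √(-6 - 37660) = √(-37666) = I*√37666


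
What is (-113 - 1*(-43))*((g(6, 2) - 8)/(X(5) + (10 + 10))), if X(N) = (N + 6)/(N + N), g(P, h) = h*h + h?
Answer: 1400/211 ≈ 6.6351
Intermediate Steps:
g(P, h) = h + h² (g(P, h) = h² + h = h + h²)
X(N) = (6 + N)/(2*N) (X(N) = (6 + N)/((2*N)) = (6 + N)*(1/(2*N)) = (6 + N)/(2*N))
(-113 - 1*(-43))*((g(6, 2) - 8)/(X(5) + (10 + 10))) = (-113 - 1*(-43))*((2*(1 + 2) - 8)/((½)*(6 + 5)/5 + (10 + 10))) = (-113 + 43)*((2*3 - 8)/((½)*(⅕)*11 + 20)) = -70*(6 - 8)/(11/10 + 20) = -(-140)/211/10 = -(-140)*10/211 = -70*(-20/211) = 1400/211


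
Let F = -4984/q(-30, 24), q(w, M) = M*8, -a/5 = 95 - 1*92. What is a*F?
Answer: 3115/8 ≈ 389.38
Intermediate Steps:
a = -15 (a = -5*(95 - 1*92) = -5*(95 - 92) = -5*3 = -15)
q(w, M) = 8*M
F = -623/24 (F = -4984/(8*24) = -4984/192 = -4984*1/192 = -623/24 ≈ -25.958)
a*F = -15*(-623/24) = 3115/8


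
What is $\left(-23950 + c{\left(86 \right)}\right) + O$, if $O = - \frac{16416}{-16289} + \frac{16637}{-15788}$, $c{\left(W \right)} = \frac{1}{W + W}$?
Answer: $- \frac{66211930625443}{2764585369} \approx -23950.0$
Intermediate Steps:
$c{\left(W \right)} = \frac{1}{2 W}$
$O = - \frac{11824285}{257170732}$ ($O = \left(-16416\right) \left(- \frac{1}{16289}\right) + 16637 \left(- \frac{1}{15788}\right) = \frac{16416}{16289} - \frac{16637}{15788} = - \frac{11824285}{257170732} \approx -0.045978$)
$\left(-23950 + c{\left(86 \right)}\right) + O = \left(-23950 + \frac{1}{2 \cdot 86}\right) - \frac{11824285}{257170732} = \left(-23950 + \frac{1}{2} \cdot \frac{1}{86}\right) - \frac{11824285}{257170732} = \left(-23950 + \frac{1}{172}\right) - \frac{11824285}{257170732} = - \frac{4119399}{172} - \frac{11824285}{257170732} = - \frac{66211930625443}{2764585369}$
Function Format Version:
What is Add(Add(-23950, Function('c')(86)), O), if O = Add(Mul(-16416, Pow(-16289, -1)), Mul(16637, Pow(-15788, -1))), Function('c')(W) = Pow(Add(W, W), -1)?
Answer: Rational(-66211930625443, 2764585369) ≈ -23950.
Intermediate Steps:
Function('c')(W) = Mul(Rational(1, 2), Pow(W, -1)) (Function('c')(W) = Pow(Mul(2, W), -1) = Mul(Rational(1, 2), Pow(W, -1)))
O = Rational(-11824285, 257170732) (O = Add(Mul(-16416, Rational(-1, 16289)), Mul(16637, Rational(-1, 15788))) = Add(Rational(16416, 16289), Rational(-16637, 15788)) = Rational(-11824285, 257170732) ≈ -0.045978)
Add(Add(-23950, Function('c')(86)), O) = Add(Add(-23950, Mul(Rational(1, 2), Pow(86, -1))), Rational(-11824285, 257170732)) = Add(Add(-23950, Mul(Rational(1, 2), Rational(1, 86))), Rational(-11824285, 257170732)) = Add(Add(-23950, Rational(1, 172)), Rational(-11824285, 257170732)) = Add(Rational(-4119399, 172), Rational(-11824285, 257170732)) = Rational(-66211930625443, 2764585369)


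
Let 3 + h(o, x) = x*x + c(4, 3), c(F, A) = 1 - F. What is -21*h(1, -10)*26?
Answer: -51324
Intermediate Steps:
h(o, x) = -6 + x**2 (h(o, x) = -3 + (x*x + (1 - 1*4)) = -3 + (x**2 + (1 - 4)) = -3 + (x**2 - 3) = -3 + (-3 + x**2) = -6 + x**2)
-21*h(1, -10)*26 = -21*(-6 + (-10)**2)*26 = -21*(-6 + 100)*26 = -21*94*26 = -1974*26 = -51324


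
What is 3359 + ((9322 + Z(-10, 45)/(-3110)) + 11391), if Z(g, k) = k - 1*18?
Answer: 74863893/3110 ≈ 24072.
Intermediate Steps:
Z(g, k) = -18 + k (Z(g, k) = k - 18 = -18 + k)
3359 + ((9322 + Z(-10, 45)/(-3110)) + 11391) = 3359 + ((9322 + (-18 + 45)/(-3110)) + 11391) = 3359 + ((9322 + 27*(-1/3110)) + 11391) = 3359 + ((9322 - 27/3110) + 11391) = 3359 + (28991393/3110 + 11391) = 3359 + 64417403/3110 = 74863893/3110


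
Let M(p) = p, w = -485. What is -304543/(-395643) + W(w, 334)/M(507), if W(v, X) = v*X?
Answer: -21311935423/66863667 ≈ -318.74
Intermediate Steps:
W(v, X) = X*v
-304543/(-395643) + W(w, 334)/M(507) = -304543/(-395643) + (334*(-485))/507 = -304543*(-1/395643) - 161990*1/507 = 304543/395643 - 161990/507 = -21311935423/66863667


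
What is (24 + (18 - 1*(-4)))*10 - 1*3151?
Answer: -2691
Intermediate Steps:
(24 + (18 - 1*(-4)))*10 - 1*3151 = (24 + (18 + 4))*10 - 3151 = (24 + 22)*10 - 3151 = 46*10 - 3151 = 460 - 3151 = -2691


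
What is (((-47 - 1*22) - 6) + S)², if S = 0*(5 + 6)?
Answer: 5625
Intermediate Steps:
S = 0 (S = 0*11 = 0)
(((-47 - 1*22) - 6) + S)² = (((-47 - 1*22) - 6) + 0)² = (((-47 - 22) - 6) + 0)² = ((-69 - 6) + 0)² = (-75 + 0)² = (-75)² = 5625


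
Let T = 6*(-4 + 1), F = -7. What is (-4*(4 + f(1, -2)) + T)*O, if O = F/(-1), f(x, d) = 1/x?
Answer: -266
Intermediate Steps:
f(x, d) = 1/x
T = -18 (T = 6*(-3) = -18)
O = 7 (O = -7/(-1) = -7*(-1) = 7)
(-4*(4 + f(1, -2)) + T)*O = (-4*(4 + 1/1) - 18)*7 = (-4*(4 + 1) - 18)*7 = (-4*5 - 18)*7 = (-20 - 18)*7 = -38*7 = -266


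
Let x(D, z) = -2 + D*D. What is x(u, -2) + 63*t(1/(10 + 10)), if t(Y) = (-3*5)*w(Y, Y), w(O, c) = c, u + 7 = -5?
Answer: 379/4 ≈ 94.750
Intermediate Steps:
u = -12 (u = -7 - 5 = -12)
x(D, z) = -2 + D²
t(Y) = -15*Y (t(Y) = (-3*5)*Y = -15*Y)
x(u, -2) + 63*t(1/(10 + 10)) = (-2 + (-12)²) + 63*(-15/(10 + 10)) = (-2 + 144) + 63*(-15/20) = 142 + 63*(-15*1/20) = 142 + 63*(-¾) = 142 - 189/4 = 379/4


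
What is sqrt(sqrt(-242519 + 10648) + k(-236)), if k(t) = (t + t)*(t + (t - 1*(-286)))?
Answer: sqrt(87792 + I*sqrt(231871)) ≈ 296.3 + 0.8126*I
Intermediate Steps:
k(t) = 2*t*(286 + 2*t) (k(t) = (2*t)*(t + (t + 286)) = (2*t)*(t + (286 + t)) = (2*t)*(286 + 2*t) = 2*t*(286 + 2*t))
sqrt(sqrt(-242519 + 10648) + k(-236)) = sqrt(sqrt(-242519 + 10648) + 4*(-236)*(143 - 236)) = sqrt(sqrt(-231871) + 4*(-236)*(-93)) = sqrt(I*sqrt(231871) + 87792) = sqrt(87792 + I*sqrt(231871))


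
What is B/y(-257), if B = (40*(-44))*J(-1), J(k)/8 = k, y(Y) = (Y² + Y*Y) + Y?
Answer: 14080/131841 ≈ 0.10680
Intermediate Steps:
y(Y) = Y + 2*Y² (y(Y) = (Y² + Y²) + Y = 2*Y² + Y = Y + 2*Y²)
J(k) = 8*k
B = 14080 (B = (40*(-44))*(8*(-1)) = -1760*(-8) = 14080)
B/y(-257) = 14080/((-257*(1 + 2*(-257)))) = 14080/((-257*(1 - 514))) = 14080/((-257*(-513))) = 14080/131841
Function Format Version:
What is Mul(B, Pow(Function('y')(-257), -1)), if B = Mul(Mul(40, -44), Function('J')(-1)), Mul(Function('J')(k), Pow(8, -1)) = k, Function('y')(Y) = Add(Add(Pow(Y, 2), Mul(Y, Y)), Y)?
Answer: Rational(14080, 131841) ≈ 0.10680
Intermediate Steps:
Function('y')(Y) = Add(Y, Mul(2, Pow(Y, 2))) (Function('y')(Y) = Add(Add(Pow(Y, 2), Pow(Y, 2)), Y) = Add(Mul(2, Pow(Y, 2)), Y) = Add(Y, Mul(2, Pow(Y, 2))))
Function('J')(k) = Mul(8, k)
B = 14080 (B = Mul(Mul(40, -44), Mul(8, -1)) = Mul(-1760, -8) = 14080)
Mul(B, Pow(Function('y')(-257), -1)) = Mul(14080, Pow(Mul(-257, Add(1, Mul(2, -257))), -1)) = Mul(14080, Pow(Mul(-257, Add(1, -514)), -1)) = Mul(14080, Pow(Mul(-257, -513), -1)) = Mul(14080, Pow(131841, -1)) = Mul(14080, Rational(1, 131841)) = Rational(14080, 131841)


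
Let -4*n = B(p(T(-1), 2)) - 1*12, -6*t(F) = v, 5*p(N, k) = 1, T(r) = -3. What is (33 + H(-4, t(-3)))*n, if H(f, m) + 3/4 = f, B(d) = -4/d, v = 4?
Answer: 226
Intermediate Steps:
p(N, k) = ⅕ (p(N, k) = (⅕)*1 = ⅕)
t(F) = -⅔ (t(F) = -⅙*4 = -⅔)
H(f, m) = -¾ + f
n = 8 (n = -(-4/⅕ - 1*12)/4 = -(-4*5 - 12)/4 = -(-20 - 12)/4 = -¼*(-32) = 8)
(33 + H(-4, t(-3)))*n = (33 + (-¾ - 4))*8 = (33 - 19/4)*8 = (113/4)*8 = 226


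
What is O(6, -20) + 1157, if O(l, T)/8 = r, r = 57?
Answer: 1613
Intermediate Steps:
O(l, T) = 456 (O(l, T) = 8*57 = 456)
O(6, -20) + 1157 = 456 + 1157 = 1613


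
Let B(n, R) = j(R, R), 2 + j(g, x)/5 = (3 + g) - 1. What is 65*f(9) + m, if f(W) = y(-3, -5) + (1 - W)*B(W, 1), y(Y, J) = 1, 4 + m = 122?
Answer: -2417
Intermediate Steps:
m = 118 (m = -4 + 122 = 118)
j(g, x) = 5*g (j(g, x) = -10 + 5*((3 + g) - 1) = -10 + 5*(2 + g) = -10 + (10 + 5*g) = 5*g)
B(n, R) = 5*R
f(W) = 6 - 5*W (f(W) = 1 + (1 - W)*(5*1) = 1 + (1 - W)*5 = 1 + (5 - 5*W) = 6 - 5*W)
65*f(9) + m = 65*(6 - 5*9) + 118 = 65*(6 - 45) + 118 = 65*(-39) + 118 = -2535 + 118 = -2417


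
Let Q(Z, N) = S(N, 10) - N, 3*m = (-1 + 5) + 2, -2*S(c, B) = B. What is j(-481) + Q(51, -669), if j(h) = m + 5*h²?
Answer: 1157471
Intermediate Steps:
S(c, B) = -B/2
m = 2 (m = ((-1 + 5) + 2)/3 = (4 + 2)/3 = (⅓)*6 = 2)
Q(Z, N) = -5 - N (Q(Z, N) = -½*10 - N = -5 - N)
j(h) = 2 + 5*h²
j(-481) + Q(51, -669) = (2 + 5*(-481)²) + (-5 - 1*(-669)) = (2 + 5*231361) + (-5 + 669) = (2 + 1156805) + 664 = 1156807 + 664 = 1157471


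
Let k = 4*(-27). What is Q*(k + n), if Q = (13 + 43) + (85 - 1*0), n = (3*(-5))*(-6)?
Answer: -2538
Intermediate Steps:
k = -108
n = 90 (n = -15*(-6) = 90)
Q = 141 (Q = 56 + (85 + 0) = 56 + 85 = 141)
Q*(k + n) = 141*(-108 + 90) = 141*(-18) = -2538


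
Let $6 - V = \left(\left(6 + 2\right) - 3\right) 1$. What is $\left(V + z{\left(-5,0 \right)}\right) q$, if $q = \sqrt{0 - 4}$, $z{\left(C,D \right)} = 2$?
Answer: $6 i \approx 6.0 i$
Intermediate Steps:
$q = 2 i$ ($q = \sqrt{-4} = 2 i \approx 2.0 i$)
$V = 1$ ($V = 6 - \left(\left(6 + 2\right) - 3\right) 1 = 6 - \left(8 - 3\right) 1 = 6 - 5 \cdot 1 = 6 - 5 = 1$)
$\left(V + z{\left(-5,0 \right)}\right) q = \left(1 + 2\right) 2 i = 3 \cdot 2 i = 6 i$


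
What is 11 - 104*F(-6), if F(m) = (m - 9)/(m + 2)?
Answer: -379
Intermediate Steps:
F(m) = (-9 + m)/(2 + m)
11 - 104*F(-6) = 11 - 104*(-9 - 6)/(2 - 6) = 11 - 104*(-15)/(-4) = 11 - (-26)*(-15) = 11 - 104*15/4 = 11 - 390 = -379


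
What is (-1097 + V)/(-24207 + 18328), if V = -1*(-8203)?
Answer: -7106/5879 ≈ -1.2087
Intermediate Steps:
V = 8203
(-1097 + V)/(-24207 + 18328) = (-1097 + 8203)/(-24207 + 18328) = 7106/(-5879) = 7106*(-1/5879) = -7106/5879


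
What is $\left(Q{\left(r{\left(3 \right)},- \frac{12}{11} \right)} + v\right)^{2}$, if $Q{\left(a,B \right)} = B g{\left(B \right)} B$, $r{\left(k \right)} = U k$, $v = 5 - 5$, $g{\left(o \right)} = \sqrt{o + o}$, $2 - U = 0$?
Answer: $- \frac{497664}{161051} \approx -3.0901$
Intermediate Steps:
$U = 2$ ($U = 2 - 0 = 2 + 0 = 2$)
$g{\left(o \right)} = \sqrt{2} \sqrt{o}$ ($g{\left(o \right)} = \sqrt{2 o} = \sqrt{2} \sqrt{o}$)
$v = 0$ ($v = 5 - 5 = 0$)
$r{\left(k \right)} = 2 k$
$Q{\left(a,B \right)} = \sqrt{2} B^{\frac{5}{2}}$ ($Q{\left(a,B \right)} = B \sqrt{2} \sqrt{B} B = \sqrt{2} B^{\frac{3}{2}} B = \sqrt{2} B^{\frac{5}{2}}$)
$\left(Q{\left(r{\left(3 \right)},- \frac{12}{11} \right)} + v\right)^{2} = \left(\sqrt{2} \left(- \frac{12}{11}\right)^{\frac{5}{2}} + 0\right)^{2} = \left(\sqrt{2} \frac{288 i \sqrt{33}}{1331} + 0\right)^{2} = \left(\frac{288 i \sqrt{66}}{1331} + 0\right)^{2} = \left(\frac{288 i \sqrt{66}}{1331}\right)^{2} = - \frac{497664}{161051}$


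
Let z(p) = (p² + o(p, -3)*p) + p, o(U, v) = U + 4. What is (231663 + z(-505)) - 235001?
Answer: 504187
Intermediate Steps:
o(U, v) = 4 + U
z(p) = p + p² + p*(4 + p) (z(p) = (p² + (4 + p)*p) + p = (p² + p*(4 + p)) + p = p + p² + p*(4 + p))
(231663 + z(-505)) - 235001 = (231663 - 505*(5 + 2*(-505))) - 235001 = (231663 - 505*(5 - 1010)) - 235001 = (231663 - 505*(-1005)) - 235001 = (231663 + 507525) - 235001 = 739188 - 235001 = 504187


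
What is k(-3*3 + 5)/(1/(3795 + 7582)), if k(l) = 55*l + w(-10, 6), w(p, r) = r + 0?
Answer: -2434678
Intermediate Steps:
w(p, r) = r
k(l) = 6 + 55*l (k(l) = 55*l + 6 = 6 + 55*l)
k(-3*3 + 5)/(1/(3795 + 7582)) = (6 + 55*(-3*3 + 5))/(1/(3795 + 7582)) = (6 + 55*(-9 + 5))/(1/11377) = (6 + 55*(-4))/(1/11377) = (6 - 220)*11377 = -214*11377 = -2434678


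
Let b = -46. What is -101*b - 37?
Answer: 4609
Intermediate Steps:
-101*b - 37 = -101*(-46) - 37 = 4646 - 37 = 4609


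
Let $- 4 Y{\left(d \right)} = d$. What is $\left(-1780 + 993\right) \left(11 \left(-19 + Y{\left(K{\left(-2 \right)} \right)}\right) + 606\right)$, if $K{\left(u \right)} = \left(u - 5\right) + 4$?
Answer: $- \frac{1275727}{4} \approx -3.1893 \cdot 10^{5}$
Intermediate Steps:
$K{\left(u \right)} = -1 + u$ ($K{\left(u \right)} = \left(u - 5\right) + 4 = \left(-5 + u\right) + 4 = -1 + u$)
$Y{\left(d \right)} = - \frac{d}{4}$
$\left(-1780 + 993\right) \left(11 \left(-19 + Y{\left(K{\left(-2 \right)} \right)}\right) + 606\right) = \left(-1780 + 993\right) \left(11 \left(-19 - \frac{-1 - 2}{4}\right) + 606\right) = - 787 \left(11 \left(-19 - - \frac{3}{4}\right) + 606\right) = - 787 \left(11 \left(-19 + \frac{3}{4}\right) + 606\right) = - 787 \left(11 \left(- \frac{73}{4}\right) + 606\right) = - 787 \left(- \frac{803}{4} + 606\right) = \left(-787\right) \frac{1621}{4} = - \frac{1275727}{4}$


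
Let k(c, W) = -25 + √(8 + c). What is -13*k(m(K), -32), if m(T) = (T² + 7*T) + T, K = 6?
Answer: 325 - 26*√23 ≈ 200.31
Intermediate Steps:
m(T) = T² + 8*T
-13*k(m(K), -32) = -13*(-25 + √(8 + 6*(8 + 6))) = -13*(-25 + √(8 + 6*14)) = -13*(-25 + √(8 + 84)) = -13*(-25 + √92) = -13*(-25 + 2*√23) = 325 - 26*√23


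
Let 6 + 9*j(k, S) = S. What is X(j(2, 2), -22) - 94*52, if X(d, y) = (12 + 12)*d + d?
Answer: -44092/9 ≈ -4899.1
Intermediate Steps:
j(k, S) = -2/3 + S/9
X(d, y) = 25*d (X(d, y) = 24*d + d = 25*d)
X(j(2, 2), -22) - 94*52 = 25*(-2/3 + (1/9)*2) - 94*52 = 25*(-2/3 + 2/9) - 4888 = 25*(-4/9) - 4888 = -100/9 - 4888 = -44092/9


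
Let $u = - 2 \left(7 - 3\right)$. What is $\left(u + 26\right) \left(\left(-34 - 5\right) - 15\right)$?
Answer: $-972$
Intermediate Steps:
$u = -8$ ($u = \left(-2\right) 4 = -8$)
$\left(u + 26\right) \left(\left(-34 - 5\right) - 15\right) = \left(-8 + 26\right) \left(\left(-34 - 5\right) - 15\right) = 18 \left(-39 - 15\right) = 18 \left(-54\right) = -972$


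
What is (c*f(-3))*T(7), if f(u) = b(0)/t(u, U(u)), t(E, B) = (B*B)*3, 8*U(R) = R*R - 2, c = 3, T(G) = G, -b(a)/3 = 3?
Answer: -576/7 ≈ -82.286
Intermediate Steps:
b(a) = -9 (b(a) = -3*3 = -9)
U(R) = -1/4 + R**2/8 (U(R) = (R*R - 2)/8 = (R**2 - 2)/8 = (-2 + R**2)/8 = -1/4 + R**2/8)
t(E, B) = 3*B**2 (t(E, B) = B**2*3 = 3*B**2)
f(u) = -3/(-1/4 + u**2/8)**2 (f(u) = -9*1/(3*(-1/4 + u**2/8)**2) = -3/(-1/4 + u**2/8)**2)
(c*f(-3))*T(7) = (3*(-192/(-2 + (-3)**2)**2))*7 = (3*(-192/(-2 + 9)**2))*7 = (3*(-192/7**2))*7 = (3*(-192*1/49))*7 = (3*(-192/49))*7 = -576/49*7 = -576/7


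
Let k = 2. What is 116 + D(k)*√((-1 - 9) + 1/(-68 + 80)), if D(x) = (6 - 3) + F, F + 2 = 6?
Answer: 116 + 7*I*√357/6 ≈ 116.0 + 22.044*I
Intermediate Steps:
F = 4 (F = -2 + 6 = 4)
D(x) = 7 (D(x) = (6 - 3) + 4 = 3 + 4 = 7)
116 + D(k)*√((-1 - 9) + 1/(-68 + 80)) = 116 + 7*√((-1 - 9) + 1/(-68 + 80)) = 116 + 7*√(-10 + 1/12) = 116 + 7*√(-119/12) = 116 + 7*(I*√357/6) = 116 + 7*I*√357/6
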